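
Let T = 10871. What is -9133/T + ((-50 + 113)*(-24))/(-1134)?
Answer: 16085/32613 ≈ 0.49321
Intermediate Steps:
-9133/T + ((-50 + 113)*(-24))/(-1134) = -9133/10871 + ((-50 + 113)*(-24))/(-1134) = -9133*1/10871 + (63*(-24))*(-1/1134) = -9133/10871 - 1512*(-1/1134) = -9133/10871 + 4/3 = 16085/32613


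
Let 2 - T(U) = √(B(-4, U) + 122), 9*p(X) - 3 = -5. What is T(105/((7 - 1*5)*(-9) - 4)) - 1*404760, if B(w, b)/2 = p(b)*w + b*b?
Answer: -404758 - √737626/66 ≈ -4.0477e+5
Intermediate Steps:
p(X) = -2/9 (p(X) = ⅓ + (⅑)*(-5) = ⅓ - 5/9 = -2/9)
B(w, b) = 2*b² - 4*w/9 (B(w, b) = 2*(-2*w/9 + b*b) = 2*(-2*w/9 + b²) = 2*(b² - 2*w/9) = 2*b² - 4*w/9)
T(U) = 2 - √(1114/9 + 2*U²) (T(U) = 2 - √((2*U² - 4/9*(-4)) + 122) = 2 - √((2*U² + 16/9) + 122) = 2 - √((16/9 + 2*U²) + 122) = 2 - √(1114/9 + 2*U²))
T(105/((7 - 1*5)*(-9) - 4)) - 1*404760 = (2 - √(1114 + 18*(105/((7 - 1*5)*(-9) - 4))²)/3) - 1*404760 = (2 - √(1114 + 18*(105/((7 - 5)*(-9) - 4))²)/3) - 404760 = (2 - √(1114 + 18*(105/(2*(-9) - 4))²)/3) - 404760 = (2 - √(1114 + 18*(105/(-18 - 4))²)/3) - 404760 = (2 - √(1114 + 18*(105/(-22))²)/3) - 404760 = (2 - √(1114 + 18*(105*(-1/22))²)/3) - 404760 = (2 - √(1114 + 18*(-105/22)²)/3) - 404760 = (2 - √(1114 + 18*(11025/484))/3) - 404760 = (2 - √(1114 + 99225/242)/3) - 404760 = (2 - √737626/66) - 404760 = -404758 - √737626/66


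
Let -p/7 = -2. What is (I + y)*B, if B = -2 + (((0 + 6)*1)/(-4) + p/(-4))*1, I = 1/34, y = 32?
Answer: -7623/34 ≈ -224.21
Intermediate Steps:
p = 14 (p = -7*(-2) = 14)
I = 1/34 ≈ 0.029412
B = -7 (B = -2 + (((0 + 6)*1)/(-4) + 14/(-4))*1 = -2 + ((6*1)*(-¼) + 14*(-¼))*1 = -2 + (6*(-¼) - 7/2)*1 = -2 + (-3/2 - 7/2)*1 = -2 - 5*1 = -2 - 5 = -7)
(I + y)*B = (1/34 + 32)*(-7) = (1089/34)*(-7) = -7623/34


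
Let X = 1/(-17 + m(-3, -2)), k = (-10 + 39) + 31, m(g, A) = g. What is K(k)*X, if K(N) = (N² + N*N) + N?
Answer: -363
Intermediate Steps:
k = 60 (k = 29 + 31 = 60)
X = -1/20 (X = 1/(-17 - 3) = 1/(-20) = -1/20 ≈ -0.050000)
K(N) = N + 2*N² (K(N) = (N² + N²) + N = 2*N² + N = N + 2*N²)
K(k)*X = (60*(1 + 2*60))*(-1/20) = (60*(1 + 120))*(-1/20) = (60*121)*(-1/20) = 7260*(-1/20) = -363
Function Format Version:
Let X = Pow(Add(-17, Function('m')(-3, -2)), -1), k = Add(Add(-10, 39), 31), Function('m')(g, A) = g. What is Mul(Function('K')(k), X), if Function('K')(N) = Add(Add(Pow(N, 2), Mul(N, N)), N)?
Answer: -363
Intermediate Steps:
k = 60 (k = Add(29, 31) = 60)
X = Rational(-1, 20) (X = Pow(Add(-17, -3), -1) = Pow(-20, -1) = Rational(-1, 20) ≈ -0.050000)
Function('K')(N) = Add(N, Mul(2, Pow(N, 2))) (Function('K')(N) = Add(Add(Pow(N, 2), Pow(N, 2)), N) = Add(Mul(2, Pow(N, 2)), N) = Add(N, Mul(2, Pow(N, 2))))
Mul(Function('K')(k), X) = Mul(Mul(60, Add(1, Mul(2, 60))), Rational(-1, 20)) = Mul(Mul(60, Add(1, 120)), Rational(-1, 20)) = Mul(Mul(60, 121), Rational(-1, 20)) = Mul(7260, Rational(-1, 20)) = -363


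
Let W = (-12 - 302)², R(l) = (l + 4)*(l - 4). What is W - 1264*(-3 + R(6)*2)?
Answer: 51828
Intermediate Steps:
R(l) = (-4 + l)*(4 + l) (R(l) = (4 + l)*(-4 + l) = (-4 + l)*(4 + l))
W = 98596 (W = (-314)² = 98596)
W - 1264*(-3 + R(6)*2) = 98596 - 1264*(-3 + (-16 + 6²)*2) = 98596 - 1264*(-3 + (-16 + 36)*2) = 98596 - 1264*(-3 + 20*2) = 98596 - 1264*(-3 + 40) = 98596 - 1264*37 = 98596 - 46768 = 51828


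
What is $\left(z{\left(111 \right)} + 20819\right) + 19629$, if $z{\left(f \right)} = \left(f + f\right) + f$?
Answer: $40781$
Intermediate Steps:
$z{\left(f \right)} = 3 f$ ($z{\left(f \right)} = 2 f + f = 3 f$)
$\left(z{\left(111 \right)} + 20819\right) + 19629 = \left(3 \cdot 111 + 20819\right) + 19629 = \left(333 + 20819\right) + 19629 = 21152 + 19629 = 40781$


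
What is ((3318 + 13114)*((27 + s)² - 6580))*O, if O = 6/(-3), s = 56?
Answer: -10154976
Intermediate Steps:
O = -2 (O = 6*(-⅓) = -2)
((3318 + 13114)*((27 + s)² - 6580))*O = ((3318 + 13114)*((27 + 56)² - 6580))*(-2) = (16432*(83² - 6580))*(-2) = (16432*(6889 - 6580))*(-2) = (16432*309)*(-2) = 5077488*(-2) = -10154976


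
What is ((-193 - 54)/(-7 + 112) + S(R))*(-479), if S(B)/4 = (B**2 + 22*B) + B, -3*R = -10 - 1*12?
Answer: -133899181/315 ≈ -4.2508e+5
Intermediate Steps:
R = 22/3 (R = -(-10 - 1*12)/3 = -(-10 - 12)/3 = -1/3*(-22) = 22/3 ≈ 7.3333)
S(B) = 4*B**2 + 92*B (S(B) = 4*((B**2 + 22*B) + B) = 4*(B**2 + 23*B) = 4*B**2 + 92*B)
((-193 - 54)/(-7 + 112) + S(R))*(-479) = ((-193 - 54)/(-7 + 112) + 4*(22/3)*(23 + 22/3))*(-479) = (-247/105 + 4*(22/3)*(91/3))*(-479) = (-247*1/105 + 8008/9)*(-479) = (-247/105 + 8008/9)*(-479) = (279539/315)*(-479) = -133899181/315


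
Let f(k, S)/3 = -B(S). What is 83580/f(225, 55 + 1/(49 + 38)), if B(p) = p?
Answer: -1211910/2393 ≈ -506.44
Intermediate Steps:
f(k, S) = -3*S (f(k, S) = 3*(-S) = -3*S)
83580/f(225, 55 + 1/(49 + 38)) = 83580/((-3*(55 + 1/(49 + 38)))) = 83580/((-3*(55 + 1/87))) = 83580/((-3*4786/87)) = 83580/(-4786/29) = 83580*(-29/4786) = -1211910/2393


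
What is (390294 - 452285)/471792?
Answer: -61991/471792 ≈ -0.13139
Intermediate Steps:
(390294 - 452285)/471792 = -61991*1/471792 = -61991/471792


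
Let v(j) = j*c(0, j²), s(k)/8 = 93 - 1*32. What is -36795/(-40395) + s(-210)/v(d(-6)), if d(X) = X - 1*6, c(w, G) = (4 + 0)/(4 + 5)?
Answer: -487913/5386 ≈ -90.589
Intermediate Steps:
c(w, G) = 4/9
d(X) = -6 + X (d(X) = X - 6 = -6 + X)
s(k) = 488 (s(k) = 8*(93 - 1*32) = 8*(93 - 32) = 8*61 = 488)
v(j) = 4*j/9 (v(j) = j*(4/9) = 4*j/9)
-36795/(-40395) + s(-210)/v(d(-6)) = -36795/(-40395) + 488/((4*(-6 - 6)/9)) = -36795*(-1/40395) + 488/(((4/9)*(-12))) = 2453/2693 + 488/(-16/3) = 2453/2693 + 488*(-3/16) = 2453/2693 - 183/2 = -487913/5386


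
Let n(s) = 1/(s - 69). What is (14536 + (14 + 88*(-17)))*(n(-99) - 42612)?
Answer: -46725598559/84 ≈ -5.5626e+8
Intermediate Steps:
n(s) = 1/(-69 + s)
(14536 + (14 + 88*(-17)))*(n(-99) - 42612) = (14536 + (14 + 88*(-17)))*(1/(-69 - 99) - 42612) = (14536 + (14 - 1496))*(1/(-168) - 42612) = (14536 - 1482)*(-1/168 - 42612) = 13054*(-7158817/168) = -46725598559/84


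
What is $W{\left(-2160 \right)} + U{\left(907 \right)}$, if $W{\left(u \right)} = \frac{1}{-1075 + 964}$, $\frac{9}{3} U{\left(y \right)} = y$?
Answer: $\frac{11186}{37} \approx 302.32$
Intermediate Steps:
$U{\left(y \right)} = \frac{y}{3}$
$W{\left(u \right)} = - \frac{1}{111}$ ($W{\left(u \right)} = \frac{1}{-111} = - \frac{1}{111}$)
$W{\left(-2160 \right)} + U{\left(907 \right)} = - \frac{1}{111} + \frac{1}{3} \cdot 907 = - \frac{1}{111} + \frac{907}{3} = \frac{11186}{37}$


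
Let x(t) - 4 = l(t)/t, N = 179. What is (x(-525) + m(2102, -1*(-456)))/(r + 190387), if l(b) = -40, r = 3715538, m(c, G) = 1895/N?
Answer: 275587/73411860375 ≈ 3.7540e-6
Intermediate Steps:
m(c, G) = 1895/179
x(t) = 4 - 40/t
(x(-525) + m(2102, -1*(-456)))/(r + 190387) = ((4 - 40/(-525)) + 1895/179)/(3715538 + 190387) = ((4 - 40*(-1/525)) + 1895/179)/3905925 = ((4 + 8/105) + 1895/179)*(1/3905925) = (428/105 + 1895/179)*(1/3905925) = (275587/18795)*(1/3905925) = 275587/73411860375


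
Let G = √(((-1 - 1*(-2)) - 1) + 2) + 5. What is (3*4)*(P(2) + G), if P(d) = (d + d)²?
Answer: 252 + 12*√2 ≈ 268.97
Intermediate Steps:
P(d) = 4*d² (P(d) = (2*d)² = 4*d²)
G = 5 + √2 (G = √(((-1 + 2) - 1) + 2) + 5 = √((1 - 1) + 2) + 5 = √(0 + 2) + 5 = √2 + 5 = 5 + √2 ≈ 6.4142)
(3*4)*(P(2) + G) = (3*4)*(4*2² + (5 + √2)) = 12*(4*4 + (5 + √2)) = 12*(16 + (5 + √2)) = 12*(21 + √2) = 252 + 12*√2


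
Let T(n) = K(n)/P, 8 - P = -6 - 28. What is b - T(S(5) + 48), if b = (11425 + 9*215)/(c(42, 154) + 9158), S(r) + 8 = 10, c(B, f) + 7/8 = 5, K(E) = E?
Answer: 58865/219891 ≈ 0.26770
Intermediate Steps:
c(B, f) = 33/8 (c(B, f) = -7/8 + 5 = 33/8)
P = 42 (P = 8 - (-6 - 28) = 8 - 1*(-34) = 8 + 34 = 42)
S(r) = 2 (S(r) = -8 + 10 = 2)
b = 106880/73297 (b = (11425 + 9*215)/(33/8 + 9158) = (11425 + 1935)/(73297/8) = 13360*(8/73297) = 106880/73297 ≈ 1.4582)
T(n) = n/42
b - T(S(5) + 48) = 106880/73297 - (2 + 48)/42 = 106880/73297 - 50/42 = 106880/73297 - 1*25/21 = 106880/73297 - 25/21 = 58865/219891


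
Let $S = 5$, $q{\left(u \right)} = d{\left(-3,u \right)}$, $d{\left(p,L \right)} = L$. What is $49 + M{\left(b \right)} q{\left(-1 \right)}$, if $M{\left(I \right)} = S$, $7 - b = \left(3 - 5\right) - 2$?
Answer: $44$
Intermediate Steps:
$q{\left(u \right)} = u$
$b = 11$ ($b = 7 - \left(\left(3 - 5\right) - 2\right) = 7 - \left(-2 - 2\right) = 7 - -4 = 7 + 4 = 11$)
$M{\left(I \right)} = 5$
$49 + M{\left(b \right)} q{\left(-1 \right)} = 49 + 5 \left(-1\right) = 49 - 5 = 44$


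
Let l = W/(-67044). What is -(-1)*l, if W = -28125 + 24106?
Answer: 4019/67044 ≈ 0.059946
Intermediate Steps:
W = -4019
l = 4019/67044 (l = -4019/(-67044) = -4019*(-1/67044) = 4019/67044 ≈ 0.059946)
-(-1)*l = -(-1)*4019/67044 = -1*(-4019/67044) = 4019/67044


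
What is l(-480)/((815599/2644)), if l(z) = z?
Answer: -1269120/815599 ≈ -1.5561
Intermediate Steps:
l(-480)/((815599/2644)) = -480/(815599/2644) = -480/(815599*(1/2644)) = -480/815599/2644 = -480*2644/815599 = -1269120/815599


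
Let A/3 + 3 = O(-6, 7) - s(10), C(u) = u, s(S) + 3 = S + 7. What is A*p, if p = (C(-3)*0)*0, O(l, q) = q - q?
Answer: 0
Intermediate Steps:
O(l, q) = 0
s(S) = 4 + S (s(S) = -3 + (S + 7) = -3 + (7 + S) = 4 + S)
A = -51 (A = -9 + 3*(0 - (4 + 10)) = -9 + 3*(0 - 1*14) = -9 + 3*(0 - 14) = -9 + 3*(-14) = -9 - 42 = -51)
p = 0 (p = -3*0*0 = 0*0 = 0)
A*p = -51*0 = 0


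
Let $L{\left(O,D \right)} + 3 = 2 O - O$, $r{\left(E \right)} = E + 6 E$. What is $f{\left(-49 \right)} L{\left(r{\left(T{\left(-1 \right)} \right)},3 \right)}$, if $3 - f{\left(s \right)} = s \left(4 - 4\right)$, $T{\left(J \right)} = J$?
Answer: $-30$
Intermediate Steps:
$r{\left(E \right)} = 7 E$
$f{\left(s \right)} = 3$ ($f{\left(s \right)} = 3 - s \left(4 - 4\right) = 3 - s 0 = 3 - 0 = 3 + 0 = 3$)
$L{\left(O,D \right)} = -3 + O$ ($L{\left(O,D \right)} = -3 + \left(2 O - O\right) = -3 + O$)
$f{\left(-49 \right)} L{\left(r{\left(T{\left(-1 \right)} \right)},3 \right)} = 3 \left(-3 + 7 \left(-1\right)\right) = 3 \left(-3 - 7\right) = 3 \left(-10\right) = -30$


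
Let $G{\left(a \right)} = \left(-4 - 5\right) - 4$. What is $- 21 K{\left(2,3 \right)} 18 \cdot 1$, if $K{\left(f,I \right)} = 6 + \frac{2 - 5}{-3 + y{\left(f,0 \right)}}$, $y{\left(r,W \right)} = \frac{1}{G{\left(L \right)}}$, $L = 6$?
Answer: $- \frac{52731}{20} \approx -2636.6$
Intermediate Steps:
$G{\left(a \right)} = -13$ ($G{\left(a \right)} = -9 - 4 = -13$)
$y{\left(r,W \right)} = - \frac{1}{13}$ ($y{\left(r,W \right)} = \frac{1}{-13} = - \frac{1}{13}$)
$K{\left(f,I \right)} = \frac{279}{40}$ ($K{\left(f,I \right)} = 6 + \frac{2 - 5}{-3 - \frac{1}{13}} = 6 - \frac{3}{- \frac{40}{13}} = 6 - - \frac{39}{40} = 6 + \frac{39}{40} = \frac{279}{40}$)
$- 21 K{\left(2,3 \right)} 18 \cdot 1 = \left(-21\right) \frac{279}{40} \cdot 18 \cdot 1 = \left(- \frac{5859}{40}\right) 18 = - \frac{52731}{20}$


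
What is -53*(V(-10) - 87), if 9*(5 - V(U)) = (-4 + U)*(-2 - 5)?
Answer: 44308/9 ≈ 4923.1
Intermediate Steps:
V(U) = 17/9 + 7*U/9 (V(U) = 5 - (-4 + U)*(-2 - 5)/9 = 5 - (-4 + U)*(-7)/9 = 5 - (28 - 7*U)/9 = 5 + (-28/9 + 7*U/9) = 17/9 + 7*U/9)
-53*(V(-10) - 87) = -53*((17/9 + (7/9)*(-10)) - 87) = -53*((17/9 - 70/9) - 87) = -53*(-53/9 - 87) = -53*(-836/9) = 44308/9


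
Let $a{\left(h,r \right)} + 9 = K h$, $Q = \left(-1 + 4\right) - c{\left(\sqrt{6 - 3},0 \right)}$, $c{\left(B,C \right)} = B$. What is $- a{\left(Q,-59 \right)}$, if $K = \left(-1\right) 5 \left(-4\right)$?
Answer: $-51 + 20 \sqrt{3} \approx -16.359$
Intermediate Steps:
$K = 20$ ($K = \left(-5\right) \left(-4\right) = 20$)
$Q = 3 - \sqrt{3}$ ($Q = \left(-1 + 4\right) - \sqrt{6 - 3} = 3 - \sqrt{3} \approx 1.268$)
$a{\left(h,r \right)} = -9 + 20 h$
$- a{\left(Q,-59 \right)} = - (-9 + 20 \left(3 - \sqrt{3}\right)) = - (-9 + \left(60 - 20 \sqrt{3}\right)) = - (51 - 20 \sqrt{3}) = -51 + 20 \sqrt{3}$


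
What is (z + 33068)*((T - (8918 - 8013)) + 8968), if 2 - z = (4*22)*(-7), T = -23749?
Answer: -528398596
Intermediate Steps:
z = 618 (z = 2 - 4*22*(-7) = 2 - 88*(-7) = 2 - 1*(-616) = 2 + 616 = 618)
(z + 33068)*((T - (8918 - 8013)) + 8968) = (618 + 33068)*((-23749 - (8918 - 8013)) + 8968) = 33686*((-23749 - 1*905) + 8968) = 33686*((-23749 - 905) + 8968) = 33686*(-24654 + 8968) = 33686*(-15686) = -528398596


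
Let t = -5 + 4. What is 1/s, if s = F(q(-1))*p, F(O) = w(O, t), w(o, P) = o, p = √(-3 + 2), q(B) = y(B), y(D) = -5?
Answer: I/5 ≈ 0.2*I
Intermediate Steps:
t = -1
q(B) = -5
p = I (p = √(-1) = I ≈ 1.0*I)
F(O) = O
s = -5*I ≈ -5.0*I
1/s = 1/(-5*I) = I/5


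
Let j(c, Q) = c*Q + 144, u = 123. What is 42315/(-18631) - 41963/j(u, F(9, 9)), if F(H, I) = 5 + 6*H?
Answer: -35322128/4448001 ≈ -7.9411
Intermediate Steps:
j(c, Q) = 144 + Q*c (j(c, Q) = Q*c + 144 = 144 + Q*c)
42315/(-18631) - 41963/j(u, F(9, 9)) = 42315/(-18631) - 41963/(144 + (5 + 6*9)*123) = 42315*(-1/18631) - 41963/(144 + (5 + 54)*123) = -1365/601 - 41963/(144 + 59*123) = -1365/601 - 41963/(144 + 7257) = -1365/601 - 41963/7401 = -35322128/4448001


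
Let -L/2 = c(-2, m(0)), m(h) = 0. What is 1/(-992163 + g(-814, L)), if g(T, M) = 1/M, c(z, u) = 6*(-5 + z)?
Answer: -84/83341691 ≈ -1.0079e-6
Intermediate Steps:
c(z, u) = -30 + 6*z
L = 84 (L = -2*(-30 + 6*(-2)) = -2*(-30 - 12) = -2*(-42) = 84)
1/(-992163 + g(-814, L)) = 1/(-992163 + 1/84) = 1/(-83341691/84) = -84/83341691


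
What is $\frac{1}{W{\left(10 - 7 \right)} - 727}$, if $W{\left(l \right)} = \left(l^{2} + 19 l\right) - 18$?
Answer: $- \frac{1}{679} \approx -0.0014728$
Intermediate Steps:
$W{\left(l \right)} = -18 + l^{2} + 19 l$
$\frac{1}{W{\left(10 - 7 \right)} - 727} = \frac{1}{\left(-18 + \left(10 - 7\right)^{2} + 19 \left(10 - 7\right)\right) - 727} = \frac{1}{\left(-18 + 3^{2} + 19 \cdot 3\right) - 727} = \frac{1}{\left(-18 + 9 + 57\right) - 727} = \frac{1}{48 - 727} = \frac{1}{-679} = - \frac{1}{679}$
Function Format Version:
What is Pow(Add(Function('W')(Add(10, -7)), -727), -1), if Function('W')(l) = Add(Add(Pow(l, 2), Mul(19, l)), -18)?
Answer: Rational(-1, 679) ≈ -0.0014728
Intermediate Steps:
Function('W')(l) = Add(-18, Pow(l, 2), Mul(19, l))
Pow(Add(Function('W')(Add(10, -7)), -727), -1) = Pow(Add(Add(-18, Pow(Add(10, -7), 2), Mul(19, Add(10, -7))), -727), -1) = Pow(Add(Add(-18, Pow(3, 2), Mul(19, 3)), -727), -1) = Pow(Add(Add(-18, 9, 57), -727), -1) = Pow(Add(48, -727), -1) = Pow(-679, -1) = Rational(-1, 679)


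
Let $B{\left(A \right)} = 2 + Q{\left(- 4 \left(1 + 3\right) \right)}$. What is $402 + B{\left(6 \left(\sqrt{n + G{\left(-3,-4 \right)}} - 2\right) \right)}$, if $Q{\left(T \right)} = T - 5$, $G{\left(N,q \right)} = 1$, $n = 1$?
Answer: $383$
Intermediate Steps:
$Q{\left(T \right)} = -5 + T$ ($Q{\left(T \right)} = T - 5 = -5 + T$)
$B{\left(A \right)} = -19$ ($B{\left(A \right)} = 2 - \left(5 + 4 \left(1 + 3\right)\right) = 2 - 21 = -19$)
$402 + B{\left(6 \left(\sqrt{n + G{\left(-3,-4 \right)}} - 2\right) \right)} = 402 - 19 = 383$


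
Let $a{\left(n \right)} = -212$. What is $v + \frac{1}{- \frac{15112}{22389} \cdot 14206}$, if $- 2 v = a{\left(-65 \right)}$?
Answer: $\frac{22756171243}{214681072} \approx 106.0$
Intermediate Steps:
$v = 106$ ($v = \left(- \frac{1}{2}\right) \left(-212\right) = 106$)
$v + \frac{1}{- \frac{15112}{22389} \cdot 14206} = 106 + \frac{1}{- \frac{15112}{22389} \cdot 14206} = 106 + \frac{1}{\left(-15112\right) \frac{1}{22389}} \cdot \frac{1}{14206} = 106 + \frac{1}{- \frac{15112}{22389}} \cdot \frac{1}{14206} = 106 - \frac{22389}{214681072} = \frac{22756171243}{214681072}$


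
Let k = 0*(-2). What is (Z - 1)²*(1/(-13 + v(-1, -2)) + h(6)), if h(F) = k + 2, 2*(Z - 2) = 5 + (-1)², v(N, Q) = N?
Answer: 216/7 ≈ 30.857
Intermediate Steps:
Z = 5 (Z = 2 + (5 + (-1)²)/2 = 2 + (5 + 1)/2 = 2 + (½)*6 = 2 + 3 = 5)
k = 0
h(F) = 2 (h(F) = 0 + 2 = 2)
(Z - 1)²*(1/(-13 + v(-1, -2)) + h(6)) = (5 - 1)²*(1/(-13 - 1) + 2) = 4²*(1/(-14) + 2) = 16*(-1/14 + 2) = 16*(27/14) = 216/7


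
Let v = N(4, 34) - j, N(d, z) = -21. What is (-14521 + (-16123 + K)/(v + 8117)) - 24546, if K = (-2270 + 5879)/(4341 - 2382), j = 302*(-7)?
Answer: -130237647413/3333565 ≈ -39069.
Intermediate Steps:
j = -2114
K = 1203/653 (K = 3609/1959 = 3609*(1/1959) = 1203/653 ≈ 1.8423)
v = 2093 (v = -21 - 1*(-2114) = -21 + 2114 = 2093)
(-14521 + (-16123 + K)/(v + 8117)) - 24546 = (-14521 + (-16123 + 1203/653)/(2093 + 8117)) - 24546 = (-14521 - 10527116/653/10210) - 24546 = (-14521 - 10527116/653*1/10210) - 24546 = (-14521 - 5263558/3333565) - 24546 = -48411960923/3333565 - 24546 = -130237647413/3333565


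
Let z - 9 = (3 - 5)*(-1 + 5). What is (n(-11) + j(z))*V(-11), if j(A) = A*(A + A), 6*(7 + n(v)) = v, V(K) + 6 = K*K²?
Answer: 54817/6 ≈ 9136.2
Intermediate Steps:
V(K) = -6 + K³ (V(K) = -6 + K*K² = -6 + K³)
n(v) = -7 + v/6
z = 1 (z = 9 + (3 - 5)*(-1 + 5) = 9 - 2*4 = 9 - 8 = 1)
j(A) = 2*A² (j(A) = A*(2*A) = 2*A²)
(n(-11) + j(z))*V(-11) = ((-7 + (⅙)*(-11)) + 2*1²)*(-6 + (-11)³) = ((-7 - 11/6) + 2*1)*(-6 - 1331) = (-53/6 + 2)*(-1337) = -41/6*(-1337) = 54817/6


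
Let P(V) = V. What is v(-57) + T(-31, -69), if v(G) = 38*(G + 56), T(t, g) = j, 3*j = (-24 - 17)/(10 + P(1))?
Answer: -1295/33 ≈ -39.242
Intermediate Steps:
j = -41/33 (j = ((-24 - 17)/(10 + 1))/3 = (-41/11)/3 = (-41*1/11)/3 = (⅓)*(-41/11) = -41/33 ≈ -1.2424)
T(t, g) = -41/33
v(G) = 2128 + 38*G (v(G) = 38*(56 + G) = 2128 + 38*G)
v(-57) + T(-31, -69) = (2128 + 38*(-57)) - 41/33 = (2128 - 2166) - 41/33 = -38 - 41/33 = -1295/33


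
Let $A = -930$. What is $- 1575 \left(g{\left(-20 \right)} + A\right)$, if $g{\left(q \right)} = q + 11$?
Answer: $1478925$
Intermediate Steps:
$g{\left(q \right)} = 11 + q$
$- 1575 \left(g{\left(-20 \right)} + A\right) = - 1575 \left(\left(11 - 20\right) - 930\right) = - 1575 \left(-9 - 930\right) = - 1575 \left(-939\right) = \left(-1\right) \left(-1478925\right) = 1478925$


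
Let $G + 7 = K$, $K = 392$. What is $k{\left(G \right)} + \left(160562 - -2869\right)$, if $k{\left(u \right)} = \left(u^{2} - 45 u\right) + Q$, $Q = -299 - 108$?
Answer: $293924$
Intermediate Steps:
$Q = -407$ ($Q = -299 - 108 = -407$)
$G = 385$ ($G = -7 + 392 = 385$)
$k{\left(u \right)} = -407 + u^{2} - 45 u$ ($k{\left(u \right)} = \left(u^{2} - 45 u\right) - 407 = -407 + u^{2} - 45 u$)
$k{\left(G \right)} + \left(160562 - -2869\right) = \left(-407 + 385^{2} - 17325\right) + \left(160562 - -2869\right) = \left(-407 + 148225 - 17325\right) + \left(160562 + 2869\right) = 130493 + 163431 = 293924$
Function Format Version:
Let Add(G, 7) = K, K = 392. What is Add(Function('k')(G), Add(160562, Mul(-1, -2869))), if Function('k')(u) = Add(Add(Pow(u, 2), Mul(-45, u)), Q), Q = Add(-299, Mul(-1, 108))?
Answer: 293924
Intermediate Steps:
Q = -407 (Q = Add(-299, -108) = -407)
G = 385 (G = Add(-7, 392) = 385)
Function('k')(u) = Add(-407, Pow(u, 2), Mul(-45, u)) (Function('k')(u) = Add(Add(Pow(u, 2), Mul(-45, u)), -407) = Add(-407, Pow(u, 2), Mul(-45, u)))
Add(Function('k')(G), Add(160562, Mul(-1, -2869))) = Add(Add(-407, Pow(385, 2), Mul(-45, 385)), Add(160562, Mul(-1, -2869))) = Add(Add(-407, 148225, -17325), Add(160562, 2869)) = Add(130493, 163431) = 293924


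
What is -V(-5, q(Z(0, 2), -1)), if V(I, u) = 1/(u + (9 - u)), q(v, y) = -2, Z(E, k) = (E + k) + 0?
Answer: -⅑ ≈ -0.11111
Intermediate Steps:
Z(E, k) = E + k
V(I, u) = ⅑ (V(I, u) = 1/9 = ⅑)
-V(-5, q(Z(0, 2), -1)) = -1*⅑ = -⅑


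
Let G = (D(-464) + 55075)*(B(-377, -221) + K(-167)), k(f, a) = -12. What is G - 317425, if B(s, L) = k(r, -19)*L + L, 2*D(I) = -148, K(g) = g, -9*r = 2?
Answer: 124204839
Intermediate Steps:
r = -2/9 (r = -⅑*2 = -2/9 ≈ -0.22222)
D(I) = -74 (D(I) = (½)*(-148) = -74)
B(s, L) = -11*L (B(s, L) = -12*L + L = -11*L)
G = 124522264 (G = (-74 + 55075)*(-11*(-221) - 167) = 55001*(2431 - 167) = 55001*2264 = 124522264)
G - 317425 = 124522264 - 317425 = 124204839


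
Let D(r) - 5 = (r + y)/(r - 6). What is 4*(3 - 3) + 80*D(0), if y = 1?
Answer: 1160/3 ≈ 386.67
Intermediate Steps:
D(r) = 5 + (1 + r)/(-6 + r) (D(r) = 5 + (r + 1)/(r - 6) = 5 + (1 + r)/(-6 + r))
4*(3 - 3) + 80*D(0) = 4*(3 - 3) + 80*((-29 + 6*0)/(-6 + 0)) = 4*0 + 80*((-29 + 0)/(-6)) = 0 + 80*(-1/6*(-29)) = 0 + 80*(29/6) = 0 + 1160/3 = 1160/3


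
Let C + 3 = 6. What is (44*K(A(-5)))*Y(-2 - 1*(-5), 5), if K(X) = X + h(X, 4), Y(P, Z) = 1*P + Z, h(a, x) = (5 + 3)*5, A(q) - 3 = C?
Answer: 16192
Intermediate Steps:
C = 3 (C = -3 + 6 = 3)
A(q) = 6 (A(q) = 3 + 3 = 6)
h(a, x) = 40 (h(a, x) = 8*5 = 40)
Y(P, Z) = P + Z
K(X) = 40 + X (K(X) = X + 40 = 40 + X)
(44*K(A(-5)))*Y(-2 - 1*(-5), 5) = (44*(40 + 6))*((-2 - 1*(-5)) + 5) = (44*46)*((-2 + 5) + 5) = 2024*(3 + 5) = 2024*8 = 16192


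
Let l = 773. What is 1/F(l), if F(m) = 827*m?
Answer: 1/639271 ≈ 1.5643e-6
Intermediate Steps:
1/F(l) = 1/(827*773) = 1/639271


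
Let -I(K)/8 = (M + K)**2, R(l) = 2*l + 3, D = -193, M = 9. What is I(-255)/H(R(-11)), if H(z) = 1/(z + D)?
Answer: 102635136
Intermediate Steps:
R(l) = 3 + 2*l
H(z) = 1/(-193 + z) (H(z) = 1/(z - 193) = 1/(-193 + z))
I(K) = -8*(9 + K)**2
I(-255)/H(R(-11)) = (-8*(9 - 255)**2)/(1/(-193 + (3 + 2*(-11)))) = (-8*(-246)**2)/(1/(-193 + (3 - 22))) = (-8*60516)/(1/(-193 - 19)) = -484128/(1/(-212)) = -484128/(-1/212) = -484128*(-212) = 102635136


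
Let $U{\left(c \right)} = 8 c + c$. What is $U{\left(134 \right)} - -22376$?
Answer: $23582$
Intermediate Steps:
$U{\left(c \right)} = 9 c$
$U{\left(134 \right)} - -22376 = 9 \cdot 134 - -22376 = 1206 + 22376 = 23582$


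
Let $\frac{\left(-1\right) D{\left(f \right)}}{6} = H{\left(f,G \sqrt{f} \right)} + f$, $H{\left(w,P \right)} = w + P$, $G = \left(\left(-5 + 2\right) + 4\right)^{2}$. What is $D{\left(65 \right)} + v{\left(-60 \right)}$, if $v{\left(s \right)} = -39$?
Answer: $-819 - 6 \sqrt{65} \approx -867.37$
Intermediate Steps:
$G = 1$ ($G = \left(-3 + 4\right)^{2} = 1^{2} = 1$)
$H{\left(w,P \right)} = P + w$
$D{\left(f \right)} = - 12 f - 6 \sqrt{f}$ ($D{\left(f \right)} = - 6 \left(\left(1 \sqrt{f} + f\right) + f\right) = - 6 \left(\left(\sqrt{f} + f\right) + f\right) = - 6 \left(\left(f + \sqrt{f}\right) + f\right) = - 6 \left(\sqrt{f} + 2 f\right) = - 12 f - 6 \sqrt{f}$)
$D{\left(65 \right)} + v{\left(-60 \right)} = \left(\left(-12\right) 65 - 6 \sqrt{65}\right) - 39 = \left(-780 - 6 \sqrt{65}\right) - 39 = -819 - 6 \sqrt{65}$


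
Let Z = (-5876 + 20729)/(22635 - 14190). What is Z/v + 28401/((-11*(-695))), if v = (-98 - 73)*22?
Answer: 5467810757/1472014170 ≈ 3.7145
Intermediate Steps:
v = -3762 (v = -171*22 = -3762)
Z = 4951/2815 (Z = 14853/8445 = 14853*(1/8445) = 4951/2815 ≈ 1.7588)
Z/v + 28401/((-11*(-695))) = (4951/2815)/(-3762) + 28401/((-11*(-695))) = (4951/2815)*(-1/3762) + 28401/7645 = -4951/10590030 + 28401*(1/7645) = -4951/10590030 + 28401/7645 = 5467810757/1472014170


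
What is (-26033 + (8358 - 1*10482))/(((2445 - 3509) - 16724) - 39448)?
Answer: 28157/57236 ≈ 0.49195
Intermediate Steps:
(-26033 + (8358 - 1*10482))/(((2445 - 3509) - 16724) - 39448) = (-26033 + (8358 - 10482))/((-1064 - 16724) - 39448) = (-26033 - 2124)/(-17788 - 39448) = -28157/(-57236) = -28157*(-1/57236) = 28157/57236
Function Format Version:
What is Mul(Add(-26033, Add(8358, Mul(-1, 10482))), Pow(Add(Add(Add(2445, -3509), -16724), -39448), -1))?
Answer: Rational(28157, 57236) ≈ 0.49195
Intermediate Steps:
Mul(Add(-26033, Add(8358, Mul(-1, 10482))), Pow(Add(Add(Add(2445, -3509), -16724), -39448), -1)) = Mul(Add(-26033, Add(8358, -10482)), Pow(Add(Add(-1064, -16724), -39448), -1)) = Mul(Add(-26033, -2124), Pow(Add(-17788, -39448), -1)) = Mul(-28157, Pow(-57236, -1)) = Mul(-28157, Rational(-1, 57236)) = Rational(28157, 57236)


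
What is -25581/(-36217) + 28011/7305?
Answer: 400447864/88188395 ≈ 4.5408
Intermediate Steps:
-25581/(-36217) + 28011/7305 = -25581*(-1/36217) + 28011*(1/7305) = 25581/36217 + 9337/2435 = 400447864/88188395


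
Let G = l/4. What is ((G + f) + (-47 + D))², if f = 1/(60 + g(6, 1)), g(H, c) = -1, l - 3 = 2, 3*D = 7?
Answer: 944148529/501264 ≈ 1883.5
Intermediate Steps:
D = 7/3 (D = (⅓)*7 = 7/3 ≈ 2.3333)
l = 5 (l = 3 + 2 = 5)
f = 1/59 (f = 1/(60 - 1) = 1/59 ≈ 0.016949)
G = 5/4 ≈ 1.2500
((G + f) + (-47 + D))² = ((5/4 + 1/59) + (-47 + 7/3))² = (299/236 - 134/3)² = (-30727/708)² = 944148529/501264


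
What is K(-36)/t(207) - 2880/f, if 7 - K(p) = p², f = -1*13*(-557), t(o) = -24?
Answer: 9264529/173784 ≈ 53.311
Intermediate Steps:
f = 7241 (f = -13*(-557) = 7241)
K(p) = 7 - p²
K(-36)/t(207) - 2880/f = (7 - 1*(-36)²)/(-24) - 2880/7241 = (7 - 1*1296)*(-1/24) - 2880*1/7241 = (7 - 1296)*(-1/24) - 2880/7241 = -1289*(-1/24) - 2880/7241 = 1289/24 - 2880/7241 = 9264529/173784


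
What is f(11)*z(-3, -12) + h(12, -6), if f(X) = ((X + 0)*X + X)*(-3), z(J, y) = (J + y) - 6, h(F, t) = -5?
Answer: 8311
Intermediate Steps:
z(J, y) = -6 + J + y
f(X) = -3*X - 3*X**2 (f(X) = (X*X + X)*(-3) = (X**2 + X)*(-3) = (X + X**2)*(-3) = -3*X - 3*X**2)
f(11)*z(-3, -12) + h(12, -6) = (-3*11*(1 + 11))*(-6 - 3 - 12) - 5 = -3*11*12*(-21) - 5 = -396*(-21) - 5 = 8316 - 5 = 8311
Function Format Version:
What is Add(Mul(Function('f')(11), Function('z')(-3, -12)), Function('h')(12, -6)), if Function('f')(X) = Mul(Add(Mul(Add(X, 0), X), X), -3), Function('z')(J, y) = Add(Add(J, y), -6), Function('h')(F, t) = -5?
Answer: 8311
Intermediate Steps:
Function('z')(J, y) = Add(-6, J, y)
Function('f')(X) = Add(Mul(-3, X), Mul(-3, Pow(X, 2))) (Function('f')(X) = Mul(Add(Mul(X, X), X), -3) = Mul(Add(Pow(X, 2), X), -3) = Mul(Add(X, Pow(X, 2)), -3) = Add(Mul(-3, X), Mul(-3, Pow(X, 2))))
Add(Mul(Function('f')(11), Function('z')(-3, -12)), Function('h')(12, -6)) = Add(Mul(Mul(-3, 11, Add(1, 11)), Add(-6, -3, -12)), -5) = Add(Mul(Mul(-3, 11, 12), -21), -5) = Add(Mul(-396, -21), -5) = Add(8316, -5) = 8311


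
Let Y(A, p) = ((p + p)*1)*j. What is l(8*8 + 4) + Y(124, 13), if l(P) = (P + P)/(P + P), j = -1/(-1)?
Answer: 27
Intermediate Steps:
j = 1 (j = -1*(-1) = 1)
Y(A, p) = 2*p (Y(A, p) = ((p + p)*1)*1 = ((2*p)*1)*1 = (2*p)*1 = 2*p)
l(P) = 1 (l(P) = (2*P)/((2*P)) = (2*P)*(1/(2*P)) = 1)
l(8*8 + 4) + Y(124, 13) = 1 + 2*13 = 1 + 26 = 27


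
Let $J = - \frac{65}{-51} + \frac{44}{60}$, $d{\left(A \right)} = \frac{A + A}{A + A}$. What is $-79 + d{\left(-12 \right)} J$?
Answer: $- \frac{19633}{255} \approx -76.992$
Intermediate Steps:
$d{\left(A \right)} = 1$ ($d{\left(A \right)} = \frac{2 A}{2 A} = 2 A \frac{1}{2 A} = 1$)
$J = \frac{512}{255}$ ($J = \left(-65\right) \left(- \frac{1}{51}\right) + 44 \cdot \frac{1}{60} = \frac{65}{51} + \frac{11}{15} = \frac{512}{255} \approx 2.0078$)
$-79 + d{\left(-12 \right)} J = -79 + 1 \cdot \frac{512}{255} = -79 + \frac{512}{255} = - \frac{19633}{255}$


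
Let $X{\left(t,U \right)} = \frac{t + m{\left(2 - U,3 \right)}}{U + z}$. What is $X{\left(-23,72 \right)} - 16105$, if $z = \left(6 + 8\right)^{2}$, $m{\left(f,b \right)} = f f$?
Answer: $- \frac{4311263}{268} \approx -16087.0$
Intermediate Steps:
$m{\left(f,b \right)} = f^{2}$
$z = 196$ ($z = 14^{2} = 196$)
$X{\left(t,U \right)} = \frac{t + \left(2 - U\right)^{2}}{196 + U}$ ($X{\left(t,U \right)} = \frac{t + \left(2 - U\right)^{2}}{U + 196} = \frac{t + \left(2 - U\right)^{2}}{196 + U}$)
$X{\left(-23,72 \right)} - 16105 = \frac{-23 + \left(-2 + 72\right)^{2}}{196 + 72} - 16105 = \frac{-23 + 70^{2}}{268} - 16105 = \frac{-23 + 4900}{268} - 16105 = \frac{1}{268} \cdot 4877 - 16105 = \frac{4877}{268} - 16105 = - \frac{4311263}{268}$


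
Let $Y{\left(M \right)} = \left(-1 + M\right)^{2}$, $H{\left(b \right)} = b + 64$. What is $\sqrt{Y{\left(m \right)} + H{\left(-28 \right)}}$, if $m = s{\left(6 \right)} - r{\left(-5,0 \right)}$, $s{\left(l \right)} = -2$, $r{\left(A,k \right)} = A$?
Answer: $2 \sqrt{10} \approx 6.3246$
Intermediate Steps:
$H{\left(b \right)} = 64 + b$
$m = 3$ ($m = -2 - -5 = -2 + 5 = 3$)
$\sqrt{Y{\left(m \right)} + H{\left(-28 \right)}} = \sqrt{\left(-1 + 3\right)^{2} + \left(64 - 28\right)} = \sqrt{2^{2} + 36} = \sqrt{4 + 36} = \sqrt{40} = 2 \sqrt{10}$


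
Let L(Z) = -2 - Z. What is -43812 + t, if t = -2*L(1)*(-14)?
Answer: -43896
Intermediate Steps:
t = -84 (t = -2*(-2 - 1*1)*(-14) = -2*(-2 - 1)*(-14) = -2*(-3)*(-14) = 6*(-14) = -84)
-43812 + t = -43812 - 84 = -43896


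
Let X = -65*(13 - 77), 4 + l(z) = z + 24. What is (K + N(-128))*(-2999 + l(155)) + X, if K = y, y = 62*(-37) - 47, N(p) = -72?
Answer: 6818472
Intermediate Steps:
l(z) = 20 + z (l(z) = -4 + (z + 24) = -4 + (24 + z) = 20 + z)
y = -2341 (y = -2294 - 47 = -2341)
K = -2341
X = 4160 (X = -65*(-64) = 4160)
(K + N(-128))*(-2999 + l(155)) + X = (-2341 - 72)*(-2999 + (20 + 155)) + 4160 = -2413*(-2999 + 175) + 4160 = -2413*(-2824) + 4160 = 6814312 + 4160 = 6818472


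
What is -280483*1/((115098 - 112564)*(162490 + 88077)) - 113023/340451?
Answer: -10265421453961/30880694429554 ≈ -0.33242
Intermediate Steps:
-280483*1/((115098 - 112564)*(162490 + 88077)) - 113023/340451 = -280483/(2534*250567) - 113023*1/340451 = -280483/634936778 - 113023/340451 = -280483*1/634936778 - 113023/340451 = -40069/90705254 - 113023/340451 = -10265421453961/30880694429554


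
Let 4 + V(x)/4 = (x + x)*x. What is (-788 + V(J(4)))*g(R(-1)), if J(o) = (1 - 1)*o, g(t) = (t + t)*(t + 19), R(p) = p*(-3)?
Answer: -106128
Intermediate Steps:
R(p) = -3*p
g(t) = 2*t*(19 + t) (g(t) = (2*t)*(19 + t) = 2*t*(19 + t))
J(o) = 0 (J(o) = 0*o = 0)
V(x) = -16 + 8*x**2 (V(x) = -16 + 4*((x + x)*x) = -16 + 4*((2*x)*x) = -16 + 4*(2*x**2) = -16 + 8*x**2)
(-788 + V(J(4)))*g(R(-1)) = (-788 + (-16 + 8*0**2))*(2*(-3*(-1))*(19 - 3*(-1))) = (-788 + (-16 + 8*0))*(2*3*(19 + 3)) = (-788 + (-16 + 0))*(2*3*22) = (-788 - 16)*132 = -804*132 = -106128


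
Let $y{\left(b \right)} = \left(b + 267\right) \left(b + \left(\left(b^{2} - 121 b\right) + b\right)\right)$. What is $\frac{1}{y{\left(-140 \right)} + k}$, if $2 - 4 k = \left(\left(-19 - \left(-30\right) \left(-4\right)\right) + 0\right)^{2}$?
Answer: $\frac{4}{18400761} \approx 2.1738 \cdot 10^{-7}$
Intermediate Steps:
$k = - \frac{19319}{4}$ ($k = \frac{1}{2} - \frac{\left(\left(-19 - \left(-30\right) \left(-4\right)\right) + 0\right)^{2}}{4} = \frac{1}{2} - \frac{\left(\left(-19 - 120\right) + 0\right)^{2}}{4} = \frac{1}{2} - \frac{\left(-139 + 0\right)^{2}}{4} = \frac{1}{2} - \frac{\left(-139\right)^{2}}{4} = \frac{1}{2} - \frac{19321}{4} = - \frac{19319}{4} \approx -4829.8$)
$y{\left(b \right)} = \left(267 + b\right) \left(b^{2} - 119 b\right)$ ($y{\left(b \right)} = \left(267 + b\right) \left(b + \left(b^{2} - 120 b\right)\right) = \left(267 + b\right) \left(b^{2} - 119 b\right)$)
$\frac{1}{y{\left(-140 \right)} + k} = \frac{1}{- 140 \left(-31773 + \left(-140\right)^{2} + 148 \left(-140\right)\right) - \frac{19319}{4}} = \frac{1}{- 140 \left(-31773 + 19600 - 20720\right) - \frac{19319}{4}} = \frac{1}{\left(-140\right) \left(-32893\right) - \frac{19319}{4}} = \frac{1}{4605020 - \frac{19319}{4}} = \frac{1}{\frac{18400761}{4}} = \frac{4}{18400761}$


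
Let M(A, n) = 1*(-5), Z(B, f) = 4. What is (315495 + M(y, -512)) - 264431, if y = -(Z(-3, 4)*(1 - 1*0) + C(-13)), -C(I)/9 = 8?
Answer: 51059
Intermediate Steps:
C(I) = -72 (C(I) = -9*8 = -72)
y = 68 (y = -(4*(1 - 1*0) - 72) = -(4*(1 + 0) - 72) = -(4*1 - 72) = -(4 - 72) = -1*(-68) = 68)
M(A, n) = -5
(315495 + M(y, -512)) - 264431 = (315495 - 5) - 264431 = 315490 - 264431 = 51059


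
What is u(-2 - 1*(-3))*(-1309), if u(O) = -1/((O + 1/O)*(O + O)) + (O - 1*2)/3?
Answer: 9163/12 ≈ 763.58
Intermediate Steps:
u(O) = -⅔ + O/3 - 1/(2*O*(O + 1/O)) (u(O) = -1/((O + 1/O)*(2*O)) + (O - 2)*(⅓) = -1/(2*O*(O + 1/O)) + (-2 + O)*(⅓) = -1/(2*O*(O + 1/O)) + (-⅔ + O/3) = -⅔ + O/3 - 1/(2*O*(O + 1/O)))
u(-2 - 1*(-3))*(-1309) = ((-7 - 4*(-2 - 1*(-3))² + 2*(-2 - 1*(-3)) + 2*(-2 - 1*(-3))³)/(6*(1 + (-2 - 1*(-3))²)))*(-1309) = ((-7 - 4*(-2 + 3)² + 2*(-2 + 3) + 2*(-2 + 3)³)/(6*(1 + (-2 + 3)²)))*(-1309) = ((-7 - 4*1² + 2*1 + 2*1³)/(6*(1 + 1²)))*(-1309) = ((-7 - 4*1 + 2 + 2*1)/(6*(1 + 1)))*(-1309) = ((⅙)*(-7 - 4 + 2 + 2)/2)*(-1309) = ((⅙)*(½)*(-7))*(-1309) = -7/12*(-1309) = 9163/12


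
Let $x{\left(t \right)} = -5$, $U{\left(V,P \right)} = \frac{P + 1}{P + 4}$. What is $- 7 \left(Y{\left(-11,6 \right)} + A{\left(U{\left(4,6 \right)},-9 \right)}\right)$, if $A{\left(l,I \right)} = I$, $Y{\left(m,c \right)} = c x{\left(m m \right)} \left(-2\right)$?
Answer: $-357$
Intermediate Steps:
$U{\left(V,P \right)} = \frac{1 + P}{4 + P}$
$Y{\left(m,c \right)} = 10 c$ ($Y{\left(m,c \right)} = c \left(-5\right) \left(-2\right) = - 5 c \left(-2\right) = 10 c$)
$- 7 \left(Y{\left(-11,6 \right)} + A{\left(U{\left(4,6 \right)},-9 \right)}\right) = - 7 \left(10 \cdot 6 - 9\right) = - 7 \left(60 - 9\right) = \left(-7\right) 51 = -357$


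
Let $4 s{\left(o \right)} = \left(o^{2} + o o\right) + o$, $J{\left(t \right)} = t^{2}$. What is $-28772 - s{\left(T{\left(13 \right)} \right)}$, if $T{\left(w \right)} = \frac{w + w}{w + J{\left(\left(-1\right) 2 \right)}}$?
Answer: $- \frac{16631113}{578} \approx -28774.0$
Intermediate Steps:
$T{\left(w \right)} = \frac{2 w}{4 + w}$ ($T{\left(w \right)} = \frac{w + w}{w + \left(\left(-1\right) 2\right)^{2}} = \frac{2 w}{w + \left(-2\right)^{2}} = \frac{2 w}{w + 4} = \frac{2 w}{4 + w}$)
$s{\left(o \right)} = \frac{o^{2}}{2} + \frac{o}{4}$ ($s{\left(o \right)} = \frac{\left(o^{2} + o o\right) + o}{4} = \frac{\left(o^{2} + o^{2}\right) + o}{4} = \frac{2 o^{2} + o}{4} = \frac{o + 2 o^{2}}{4} = \frac{o^{2}}{2} + \frac{o}{4}$)
$-28772 - s{\left(T{\left(13 \right)} \right)} = -28772 - \frac{2 \cdot 13 \frac{1}{4 + 13} \left(1 + 2 \cdot 2 \cdot 13 \frac{1}{4 + 13}\right)}{4} = -28772 - \frac{2 \cdot 13 \cdot \frac{1}{17} \left(1 + 2 \cdot 2 \cdot 13 \cdot \frac{1}{17}\right)}{4} = -28772 - \frac{1}{4} \cdot \frac{26}{17} \left(1 + 2 \cdot \frac{26}{17}\right) = -28772 - \frac{1}{4} \cdot \frac{26}{17} \left(1 + \frac{52}{17}\right) = -28772 - \frac{1}{4} \cdot \frac{26}{17} \cdot \frac{69}{17} = -28772 - \frac{897}{578} = - \frac{16631113}{578}$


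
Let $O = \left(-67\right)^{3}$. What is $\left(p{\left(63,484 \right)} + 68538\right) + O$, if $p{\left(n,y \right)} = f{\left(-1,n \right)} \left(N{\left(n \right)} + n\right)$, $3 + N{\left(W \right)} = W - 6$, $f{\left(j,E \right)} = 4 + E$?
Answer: $-224386$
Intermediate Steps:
$O = -300763$
$N{\left(W \right)} = -9 + W$ ($N{\left(W \right)} = -3 + \left(W - 6\right) = -3 + \left(-6 + W\right) = -9 + W$)
$p{\left(n,y \right)} = \left(-9 + 2 n\right) \left(4 + n\right)$ ($p{\left(n,y \right)} = \left(4 + n\right) \left(\left(-9 + n\right) + n\right) = \left(4 + n\right) \left(-9 + 2 n\right) = \left(-9 + 2 n\right) \left(4 + n\right)$)
$\left(p{\left(63,484 \right)} + 68538\right) + O = \left(\left(-9 + 2 \cdot 63\right) \left(4 + 63\right) + 68538\right) - 300763 = \left(\left(-9 + 126\right) 67 + 68538\right) - 300763 = \left(117 \cdot 67 + 68538\right) - 300763 = \left(7839 + 68538\right) - 300763 = 76377 - 300763 = -224386$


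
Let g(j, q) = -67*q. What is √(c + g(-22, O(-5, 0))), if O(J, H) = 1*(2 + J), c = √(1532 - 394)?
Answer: √(201 + √1138) ≈ 15.321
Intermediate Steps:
c = √1138 ≈ 33.734
O(J, H) = 2 + J
√(c + g(-22, O(-5, 0))) = √(√1138 - 67*(2 - 5)) = √(√1138 - 67*(-3)) = √(√1138 + 201) = √(201 + √1138)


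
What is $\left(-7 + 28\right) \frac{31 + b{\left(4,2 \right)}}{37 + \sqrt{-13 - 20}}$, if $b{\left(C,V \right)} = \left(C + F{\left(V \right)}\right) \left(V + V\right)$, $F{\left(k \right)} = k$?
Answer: $\frac{42735}{1402} - \frac{1155 i \sqrt{33}}{1402} \approx 30.481 - 4.7325 i$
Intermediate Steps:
$b{\left(C,V \right)} = 2 V \left(C + V\right)$ ($b{\left(C,V \right)} = \left(C + V\right) \left(V + V\right) = \left(C + V\right) 2 V = 2 V \left(C + V\right)$)
$\left(-7 + 28\right) \frac{31 + b{\left(4,2 \right)}}{37 + \sqrt{-13 - 20}} = \left(-7 + 28\right) \frac{31 + 2 \cdot 2 \left(4 + 2\right)}{37 + \sqrt{-13 - 20}} = 21 \frac{31 + 2 \cdot 2 \cdot 6}{37 + \sqrt{-33}} = 21 \frac{31 + 24}{37 + i \sqrt{33}} = 21 \frac{55}{37 + i \sqrt{33}} = \frac{1155}{37 + i \sqrt{33}}$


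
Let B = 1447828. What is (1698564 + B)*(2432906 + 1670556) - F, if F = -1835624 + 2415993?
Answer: 12911099428735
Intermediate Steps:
F = 580369
(1698564 + B)*(2432906 + 1670556) - F = (1698564 + 1447828)*(2432906 + 1670556) - 1*580369 = 3146392*4103462 - 580369 = 12911100009104 - 580369 = 12911099428735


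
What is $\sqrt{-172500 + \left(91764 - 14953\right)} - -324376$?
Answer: $324376 + i \sqrt{95689} \approx 3.2438 \cdot 10^{5} + 309.34 i$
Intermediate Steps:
$\sqrt{-172500 + \left(91764 - 14953\right)} - -324376 = \sqrt{-172500 + \left(91764 - 14953\right)} + 324376 = \sqrt{-172500 + 76811} + 324376 = \sqrt{-95689} + 324376 = i \sqrt{95689} + 324376 = 324376 + i \sqrt{95689}$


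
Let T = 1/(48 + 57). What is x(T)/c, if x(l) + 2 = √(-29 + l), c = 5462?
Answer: -1/2731 + I*√79905/286755 ≈ -0.00036617 + 0.00098577*I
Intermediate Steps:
T = 1/105 ≈ 0.0095238
x(l) = -2 + √(-29 + l)
x(T)/c = (-2 + √(-29 + 1/105))/5462 = (-2 + √(-3044/105))*(1/5462) = (-2 + 2*I*√79905/105)*(1/5462) = -1/2731 + I*√79905/286755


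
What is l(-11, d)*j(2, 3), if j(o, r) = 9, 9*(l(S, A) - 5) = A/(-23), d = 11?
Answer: 1024/23 ≈ 44.522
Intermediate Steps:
l(S, A) = 5 - A/207 (l(S, A) = 5 + (A/(-23))/9 = 5 + (A*(-1/23))/9 = 5 + (-A/23)/9 = 5 - A/207)
l(-11, d)*j(2, 3) = (5 - 1/207*11)*9 = (5 - 11/207)*9 = (1024/207)*9 = 1024/23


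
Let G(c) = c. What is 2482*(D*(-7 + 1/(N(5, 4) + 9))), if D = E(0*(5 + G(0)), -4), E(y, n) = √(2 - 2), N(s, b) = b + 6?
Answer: 0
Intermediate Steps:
N(s, b) = 6 + b
E(y, n) = 0 (E(y, n) = √0 = 0)
D = 0
2482*(D*(-7 + 1/(N(5, 4) + 9))) = 2482*(0*(-7 + 1/((6 + 4) + 9))) = 2482*(0*(-7 + 1/(10 + 9))) = 2482*(0*(-7 + 1/19)) = 2482*(0*(-132/19)) = 2482*0 = 0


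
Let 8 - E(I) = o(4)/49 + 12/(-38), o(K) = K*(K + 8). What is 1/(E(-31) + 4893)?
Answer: 931/4562213 ≈ 0.00020407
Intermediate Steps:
o(K) = K*(8 + K)
E(I) = 6830/931 (E(I) = 8 - ((4*(8 + 4))/49 + 12/(-38)) = 8 - ((4*12)*(1/49) + 12*(-1/38)) = 8 - (48*(1/49) - 6/19) = 8 - (48/49 - 6/19) = 8 - 1*618/931 = 8 - 618/931 = 6830/931)
1/(E(-31) + 4893) = 1/(6830/931 + 4893) = 1/(4562213/931) = 931/4562213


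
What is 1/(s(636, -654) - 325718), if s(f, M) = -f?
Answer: -1/326354 ≈ -3.0642e-6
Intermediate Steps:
1/(s(636, -654) - 325718) = 1/(-1*636 - 325718) = 1/(-636 - 325718) = 1/(-326354) = -1/326354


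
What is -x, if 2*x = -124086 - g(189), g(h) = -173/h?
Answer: 23452081/378 ≈ 62043.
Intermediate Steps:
x = -23452081/378 (x = (-124086 - (-173)/189)/2 = (-124086 - 1*(-173/189))/2 = (-124086 + 173/189)/2 = (1/2)*(-23452081/189) = -23452081/378 ≈ -62043.)
-x = -1*(-23452081/378) = 23452081/378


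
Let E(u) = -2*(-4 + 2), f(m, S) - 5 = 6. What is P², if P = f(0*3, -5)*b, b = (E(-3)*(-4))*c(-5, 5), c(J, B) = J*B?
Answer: 19360000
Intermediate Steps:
f(m, S) = 11 (f(m, S) = 5 + 6 = 11)
E(u) = 4 (E(u) = -2*(-2) = 4)
c(J, B) = B*J
b = 400 (b = (4*(-4))*(5*(-5)) = -16*(-25) = 400)
P = 4400 (P = 11*400 = 4400)
P² = 4400² = 19360000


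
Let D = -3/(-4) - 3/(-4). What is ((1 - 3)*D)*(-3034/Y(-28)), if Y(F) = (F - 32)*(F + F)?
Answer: 1517/560 ≈ 2.7089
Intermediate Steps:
Y(F) = 2*F*(-32 + F) (Y(F) = (-32 + F)*(2*F) = 2*F*(-32 + F))
D = 3/2 (D = -3*(-¼) - 3*(-¼) = ¾ + ¾ = 3/2 ≈ 1.5000)
((1 - 3)*D)*(-3034/Y(-28)) = ((1 - 3)*(3/2))*(-3034*(-1/(56*(-32 - 28)))) = (-2*3/2)*(-3034/(2*(-28)*(-60))) = -(-9102)/3360 = -3*(-1517/1680) = 1517/560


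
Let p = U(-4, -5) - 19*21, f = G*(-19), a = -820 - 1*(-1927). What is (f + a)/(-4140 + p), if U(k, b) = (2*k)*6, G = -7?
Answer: -1240/4587 ≈ -0.27033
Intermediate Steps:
U(k, b) = 12*k
a = 1107 (a = -820 + 1927 = 1107)
f = 133 (f = -7*(-19) = 133)
p = -447 (p = 12*(-4) - 19*21 = -48 - 399 = -447)
(f + a)/(-4140 + p) = (133 + 1107)/(-4140 - 447) = 1240/(-4587) = 1240*(-1/4587) = -1240/4587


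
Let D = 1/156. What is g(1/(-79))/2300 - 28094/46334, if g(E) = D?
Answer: -5040040433/8312319600 ≈ -0.60633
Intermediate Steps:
D = 1/156 ≈ 0.0064103
g(E) = 1/156
g(1/(-79))/2300 - 28094/46334 = (1/156)/2300 - 28094/46334 = (1/156)*(1/2300) - 28094*1/46334 = 1/358800 - 14047/23167 = -5040040433/8312319600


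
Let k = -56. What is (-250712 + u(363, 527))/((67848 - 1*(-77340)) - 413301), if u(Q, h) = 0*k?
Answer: 250712/268113 ≈ 0.93510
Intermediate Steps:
u(Q, h) = 0 (u(Q, h) = 0*(-56) = 0)
(-250712 + u(363, 527))/((67848 - 1*(-77340)) - 413301) = (-250712 + 0)/((67848 - 1*(-77340)) - 413301) = -250712/((67848 + 77340) - 413301) = -250712/(145188 - 413301) = -250712/(-268113) = -250712*(-1/268113) = 250712/268113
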